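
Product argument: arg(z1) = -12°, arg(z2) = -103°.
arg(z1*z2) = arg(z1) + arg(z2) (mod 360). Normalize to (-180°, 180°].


arg(z1*z2) = -12° - 103° = -115°
Normalized to (-180°, 180°]: -115°

-115°


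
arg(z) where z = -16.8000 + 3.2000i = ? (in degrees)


Re = -16.8, Im = 3.2
arg = atan2(3.2, -16.8) = 169.2157 degrees

arg(z) = 169.2157 degrees


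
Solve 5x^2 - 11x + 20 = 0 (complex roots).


disc = (-11)^2 - 4*5*20 = 121 - 400 = -279
sqrt(|disc|) = sqrt(279) = 16.7033
Real part = 11/(2*5) = 1.1000
Imag part = 16.7033/(2*5) = 1.6703

1.1000 ± 1.6703i


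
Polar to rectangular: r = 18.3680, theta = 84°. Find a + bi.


a = 18.3680*cos(84°) = 18.3680*0.10453 = 1.9200
b = 18.3680*sin(84°) = 18.3680*0.994522 = 18.2674

1.9200 + 18.2674i


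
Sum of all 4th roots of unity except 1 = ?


With w = e^(2*pi*i/4), all 4 of the 4th roots of unity w^0 = 1, w, ..., w^(3) sum to 0: 1 + w + ... + w^(3) = (1 - w^4)/(1 - w) = 0 since w^4 = 1, w ≠ 1.
Removing the root 1: w + w^2 + ... + w^(3) = 0 - 1 = -1

Sum = -1


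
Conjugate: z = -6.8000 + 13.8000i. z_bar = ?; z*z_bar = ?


z_bar = -6.8000 - 13.8000i
z*z_bar = (-6.8)^2 + 13.8^2 = 46.24 + 190.44 = 236.68

z_bar = -6.8000 - 13.8000i, z*z_bar = 236.68


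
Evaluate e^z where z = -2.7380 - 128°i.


e^-2.7380 = 0.0647
cos(-128°) = -0.6157
sin(-128°) = -0.788
Real = 0.0647*(-0.6157) = -0.0398
Imag = 0.0647*(-0.788) = -0.0510

-0.0398 - 0.0510i


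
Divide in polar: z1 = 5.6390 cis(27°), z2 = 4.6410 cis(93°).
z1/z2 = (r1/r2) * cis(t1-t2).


r = 5.6390 / 4.6410 = 1.2150
theta = 27° - 93° = -66° = 294° (mod 360)

1.2150 cis(294°)


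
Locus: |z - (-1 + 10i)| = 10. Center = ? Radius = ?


|z - z0| = r is a circle with center z0 and radius r.
Center = (-1, 10), radius = 10

Circle with center (-1, 10) and radius 10


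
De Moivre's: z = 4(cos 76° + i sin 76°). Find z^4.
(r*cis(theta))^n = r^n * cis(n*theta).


r^4 = 4^4 = 256
n*theta = 4*76° = 304° = 304° (mod 360)
a = 256*cos(304°) = 143.1534
b = 256*sin(304°) = -212.2336

256 cis(304°) = 143.1534 - 212.2336i


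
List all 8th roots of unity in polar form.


The 8th roots of unity are cis(360k/8°) for k=0..7
Angle step = 360/8 = 45°
Primitive root: cis(45°)
Primitive root = 0.7071 + 0.7071i

8 roots at angles: 0°, 45°, 90°, 135°, 180°, 225°, 270°, 315°


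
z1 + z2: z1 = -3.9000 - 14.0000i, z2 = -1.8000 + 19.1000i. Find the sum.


Real: -3.9 - 1.8 = -5.7
Imag: -14 + 19.1 = 5.1

-5.7000 + 5.1000i


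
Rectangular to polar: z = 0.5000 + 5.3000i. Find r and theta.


r = sqrt(0.25+28.09) = sqrt(28.34) = 5.3235
theta = atan2(5.3, 0.5) = 84.6107 degrees

r = 5.3235, theta = 84.6107 degrees


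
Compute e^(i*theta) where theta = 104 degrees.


cos(104°) = -0.2419
sin(104°) = 0.9703

e^(i*104°) = -0.2419 + 0.9703i


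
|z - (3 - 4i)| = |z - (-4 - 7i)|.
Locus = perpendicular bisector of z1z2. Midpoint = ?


Equal distances means the locus is the perpendicular bisector of z1 and z2.
Midpoint = ((3+(-4))/2, (-4+(-7))/2) = (-0.5000, -5.5000)

Perpendicular bisector through (-0.5000, -5.5000)


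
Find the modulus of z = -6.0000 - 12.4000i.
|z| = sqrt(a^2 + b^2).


|z| = sqrt((-6)^2 + (-12.4)^2) = sqrt(36 + 153.76) = sqrt(189.76) = 13.7753

|z| = 13.7753


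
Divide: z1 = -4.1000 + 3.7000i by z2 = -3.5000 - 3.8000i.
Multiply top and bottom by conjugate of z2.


Conjugate of z2 = -3.5000 + 3.8000i
Numerator: (-4.1000 + 3.7000i)(-3.5000 + 3.8000i) = 0.2900 - 28.5300i
Denominator: (-3.5)^2 + (-3.8)^2 = 26.69
Result = (0.2900 - 28.5300i)/26.69

0.0109 - 1.0689i


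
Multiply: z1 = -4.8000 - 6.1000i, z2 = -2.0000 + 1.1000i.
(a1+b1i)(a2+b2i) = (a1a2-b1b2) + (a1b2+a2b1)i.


Real = -4.8*(-2) - (-6.1)*1.1 = 9.6 - (-6.71) = 16.31
Imag = -4.8*1.1 - (2)*(-6.1) = -5.28 + 12.2 = 6.92

16.3100 + 6.9200i


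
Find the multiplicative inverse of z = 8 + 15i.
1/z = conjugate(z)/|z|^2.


|z|^2 = 64+225 = 289
1/z = (8 - 15i)/289

1/z = 0.0277 - 0.0519i


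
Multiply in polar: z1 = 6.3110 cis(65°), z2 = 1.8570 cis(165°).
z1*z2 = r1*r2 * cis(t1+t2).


r = 6.3110 * 1.8570 = 11.7195
theta = 65° + 165° = 230° = 230° (mod 360)

11.7195 cis(230°)


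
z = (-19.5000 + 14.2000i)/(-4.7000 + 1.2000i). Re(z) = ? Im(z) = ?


Multiply by conjugate: (-19.5000 + 14.2000i)(-4.7000 - 1.2000i) / ((-4.7)^2 + 1.2^2)
Numerator real = -19.5*(-4.7) + 14.2*1.2 = 108.69
Numerator imag = 14.2*(-4.7) - (-19.5)*1.2 = -43.34
Denominator = 23.53
Re(z) = 108.69/23.53 = 4.6192
Im(z) = -43.34/23.53 = -1.8419

Re(z) = 4.6192, Im(z) = -1.8419


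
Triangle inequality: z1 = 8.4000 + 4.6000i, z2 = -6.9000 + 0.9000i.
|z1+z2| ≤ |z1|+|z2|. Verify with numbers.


|z1| = sqrt(8.4^2 + 4.6^2) = sqrt(91.72) = 9.5771
|z2| = sqrt((-6.9)^2 + 0.9^2) = sqrt(48.42) = 6.9584
z1+z2 = 1.5000 + 5.5000i
|z1+z2| = sqrt(32.5) = 5.7009
|z1|+|z2| = 9.5771 + 6.9584 = 16.5355

|z1+z2| = 5.7009 ≤ |z1|+|z2| = 16.5355 (verified)


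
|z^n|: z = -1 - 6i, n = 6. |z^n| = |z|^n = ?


|z| = sqrt(1+36) = sqrt(37) = 6.0828
|z^6| = |z|^6 = (sqrt(37))^6 = 37^3 = 50653

|z^6| = 50653


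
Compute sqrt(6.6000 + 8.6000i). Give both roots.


|z| = sqrt(43.56+73.96) = 10.8407
sqrt((|z|+a)/2) = sqrt((10.8407+6.6)/2) = sqrt(8.7203) = 2.9530
sqrt((|z|-a)/2) = sqrt((10.8407-6.6)/2) = sqrt(2.1203) = 1.4561

±(2.9530 + 1.4561i) i.e. 2.9530 + 1.4561i and -2.9530 - 1.4561i


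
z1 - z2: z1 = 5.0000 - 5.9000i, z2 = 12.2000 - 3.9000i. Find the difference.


Real: 5 - 12.2 = -7.2
Imag: -5.9 + 3.9 = -2

-7.2000 - 2.0000i


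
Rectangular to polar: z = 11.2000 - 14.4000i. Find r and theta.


r = sqrt(125.44+207.36) = sqrt(332.8) = 18.2428
theta = atan2(-14.4, 11.2) = -52.1250 degrees

r = 18.2428, theta = -52.1250 degrees


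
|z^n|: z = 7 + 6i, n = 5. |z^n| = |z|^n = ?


|z| = sqrt(49+36) = sqrt(85) = 9.2195
|z^5| = |z|^5 = (sqrt(85))^5 = 85^2 * sqrt(85) = 7225*sqrt(85)

|z^5| = 7225*sqrt(85) ≈ 66611.2087


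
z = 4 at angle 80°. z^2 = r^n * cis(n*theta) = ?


r^2 = 4^2 = 16
n*theta = 2*80° = 160° = 160° (mod 360)
a = 16*cos(160°) = -15.0351
b = 16*sin(160°) = 5.4723

16 cis(160°) = -15.0351 + 5.4723i


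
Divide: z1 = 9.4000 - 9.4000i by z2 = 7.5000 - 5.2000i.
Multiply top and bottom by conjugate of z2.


Conjugate of z2 = 7.5000 + 5.2000i
Numerator: (9.4000 - 9.4000i)(7.5000 + 5.2000i) = 119.3800 - 21.6200i
Denominator: 7.5^2 + (-5.2)^2 = 83.29
Result = (119.3800 - 21.6200i)/83.29

1.4333 - 0.2596i


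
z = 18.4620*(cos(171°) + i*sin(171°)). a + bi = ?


a = 18.4620*cos(171°) = 18.4620*(-0.98769) = -18.2347
b = 18.4620*sin(171°) = 18.4620*0.156434 = 2.8881

-18.2347 + 2.8881i


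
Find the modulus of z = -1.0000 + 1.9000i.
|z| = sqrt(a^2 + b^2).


|z| = sqrt((-1)^2 + 1.9^2) = sqrt(1 + 3.61) = sqrt(4.61) = 2.1471

|z| = 2.1471


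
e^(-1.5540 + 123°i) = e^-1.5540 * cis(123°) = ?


e^-1.5540 = 0.2114
cos(123°) = -0.5446
sin(123°) = 0.8387
Real = 0.2114*(-0.5446) = -0.1151
Imag = 0.2114*0.8387 = 0.1773

-0.1151 + 0.1773i


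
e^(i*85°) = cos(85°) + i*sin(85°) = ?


cos(85°) = 0.0872
sin(85°) = 0.9962

e^(i*85°) = 0.0872 + 0.9962i


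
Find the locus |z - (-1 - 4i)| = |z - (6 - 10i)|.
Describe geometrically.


Equal distances means the locus is the perpendicular bisector of z1 and z2.
Midpoint = ((-1+6)/2, (-4+(-10))/2) = (2.5000, -7.0000)

Perpendicular bisector through (2.5000, -7.0000)


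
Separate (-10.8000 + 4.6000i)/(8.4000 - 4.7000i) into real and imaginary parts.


Multiply by conjugate: (-10.8000 + 4.6000i)(8.4000 + 4.7000i) / (8.4^2 + (-4.7)^2)
Numerator real = -10.8*8.4 + 4.6*(-4.7) = -112.34
Numerator imag = 4.6*8.4 - (-10.8)*(-4.7) = -12.12
Denominator = 92.65
Re(z) = -112.34/92.65 = -1.2125
Im(z) = -12.12/92.65 = -0.1308

Re(z) = -1.2125, Im(z) = -0.1308


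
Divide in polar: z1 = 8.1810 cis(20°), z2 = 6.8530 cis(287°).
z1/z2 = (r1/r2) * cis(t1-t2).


r = 8.1810 / 6.8530 = 1.1938
theta = 20° - 287° = -267° = 93° (mod 360)

1.1938 cis(93°)


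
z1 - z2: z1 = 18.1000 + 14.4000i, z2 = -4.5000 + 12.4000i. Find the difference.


Real: 18.1 + 4.5 = 22.6
Imag: 14.4 - 12.4 = 2

22.6000 + 2.0000i


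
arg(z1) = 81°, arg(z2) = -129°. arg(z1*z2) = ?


arg(z1*z2) = 81° - 129° = -48°
Normalized to (-180°, 180°]: -48°

-48°


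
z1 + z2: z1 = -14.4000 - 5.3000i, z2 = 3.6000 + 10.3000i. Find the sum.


Real: -14.4 + 3.6 = -10.8
Imag: -5.3 + 10.3 = 5

-10.8000 + 5.0000i


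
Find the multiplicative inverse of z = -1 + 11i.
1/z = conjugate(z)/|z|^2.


|z|^2 = 1+121 = 122
1/z = (-1 - 11i)/122

1/z = -0.0082 - 0.0902i


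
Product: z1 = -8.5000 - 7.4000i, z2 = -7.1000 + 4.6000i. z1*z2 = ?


Real = -8.5*(-7.1) - (-7.4)*4.6 = 60.35 - (-34.04) = 94.39
Imag = -8.5*4.6 - (7.1)*(-7.4) = -39.1 + 52.54 = 13.44

94.3900 + 13.4400i


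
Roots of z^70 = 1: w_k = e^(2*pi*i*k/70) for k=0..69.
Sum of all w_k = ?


The sum of all 70th roots of unity is 0.
Geometric series: (1 - w^70)/(1 - w) = (1-1)/(1-w) = 0 since w^70 = 1, w ≠ 1.
Alternatively: coefficient of z^69 in z^70 - 1 is 0.

0


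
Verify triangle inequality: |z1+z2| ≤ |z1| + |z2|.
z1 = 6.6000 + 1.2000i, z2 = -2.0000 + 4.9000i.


|z1| = sqrt(6.6^2 + 1.2^2) = sqrt(45) = 6.7082
|z2| = sqrt((-2)^2 + 4.9^2) = sqrt(28.01) = 5.2924
z1+z2 = 4.6000 + 6.1000i
|z1+z2| = sqrt(58.37) = 7.6400
|z1|+|z2| = 6.7082 + 5.2924 = 12.0006

|z1+z2| = 7.6400 ≤ |z1|+|z2| = 12.0006 (verified)


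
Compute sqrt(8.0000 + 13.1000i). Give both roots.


|z| = sqrt(64+171.61) = 15.3496
sqrt((|z|+a)/2) = sqrt((15.3496+8)/2) = sqrt(11.6748) = 3.4168
sqrt((|z|-a)/2) = sqrt((15.3496-8)/2) = sqrt(3.6748) = 1.9170

±(3.4168 + 1.9170i) i.e. 3.4168 + 1.9170i and -3.4168 - 1.9170i


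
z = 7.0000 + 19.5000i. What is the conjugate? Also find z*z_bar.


z_bar = 7.0000 - 19.5000i
z*z_bar = 7^2 + 19.5^2 = 49 + 380.25 = 429.25

z_bar = 7.0000 - 19.5000i, z*z_bar = 429.25


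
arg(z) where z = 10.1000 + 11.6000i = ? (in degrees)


Re = 10.1, Im = 11.6
arg = atan2(11.6, 10.1) = 48.9542 degrees

arg(z) = 48.9542 degrees


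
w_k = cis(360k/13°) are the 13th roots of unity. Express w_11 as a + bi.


Angle = 360*11/13 = 304.6154°
a = cos(304.6154°) = 0.5681
b = sin(304.6154°) = -0.8230

0.5681 - 0.8230i


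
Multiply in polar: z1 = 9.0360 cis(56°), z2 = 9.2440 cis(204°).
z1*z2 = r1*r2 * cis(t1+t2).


r = 9.0360 * 9.2440 = 83.5288
theta = 56° + 204° = 260° = 260° (mod 360)

83.5288 cis(260°)


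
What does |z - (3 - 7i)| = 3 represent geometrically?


|z - z0| = r is a circle with center z0 and radius r.
Center = (3, -7), radius = 3

Circle with center (3, -7) and radius 3


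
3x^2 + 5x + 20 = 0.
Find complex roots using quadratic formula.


disc = 5^2 - 4*3*20 = 25 - 240 = -215
sqrt(|disc|) = sqrt(215) = 14.6629
Real part = -5/(2*3) = -0.8333
Imag part = 14.6629/(2*3) = 2.4438

-0.8333 ± 2.4438i


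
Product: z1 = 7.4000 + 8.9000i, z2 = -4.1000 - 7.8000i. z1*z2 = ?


Real = 7.4*(-4.1) - 8.9*(-7.8) = -30.34 - (-69.42) = 39.08
Imag = 7.4*(-7.8) - (4.1)*8.9 = -57.72 - (36.49) = -94.21

39.0800 - 94.2100i


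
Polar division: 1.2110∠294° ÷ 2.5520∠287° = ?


r = 1.2110 / 2.5520 = 0.4745
theta = 294° - 287° = 7° = 7° (mod 360)

0.4745 cis(7°)


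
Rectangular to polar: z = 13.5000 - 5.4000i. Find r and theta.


r = sqrt(182.25+29.16) = sqrt(211.41) = 14.5399
theta = atan2(-5.4, 13.5) = -21.8014 degrees

r = 14.5399, theta = -21.8014 degrees


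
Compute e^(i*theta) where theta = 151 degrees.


cos(151°) = -0.8746
sin(151°) = 0.4848

e^(i*151°) = -0.8746 + 0.4848i


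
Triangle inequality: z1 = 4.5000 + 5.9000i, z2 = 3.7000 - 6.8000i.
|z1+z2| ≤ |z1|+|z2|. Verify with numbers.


|z1| = sqrt(4.5^2 + 5.9^2) = sqrt(55.06) = 7.4202
|z2| = sqrt(3.7^2 + (-6.8)^2) = sqrt(59.93) = 7.7414
z1+z2 = 8.2000 - 0.9000i
|z1+z2| = sqrt(68.05) = 8.2492
|z1|+|z2| = 7.4202 + 7.7414 = 15.1616

|z1+z2| = 8.2492 ≤ |z1|+|z2| = 15.1616 (verified)


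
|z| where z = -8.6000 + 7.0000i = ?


|z| = sqrt((-8.6)^2 + 7^2) = sqrt(73.96 + 49) = sqrt(122.96) = 11.0887

|z| = 11.0887


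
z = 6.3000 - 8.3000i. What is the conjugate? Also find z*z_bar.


z_bar = 6.3000 + 8.3000i
z*z_bar = 6.3^2 + (-8.3)^2 = 39.69 + 68.89 = 108.58

z_bar = 6.3000 + 8.3000i, z*z_bar = 108.58


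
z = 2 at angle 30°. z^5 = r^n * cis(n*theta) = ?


r^5 = 2^5 = 32
n*theta = 5*30° = 150° = 150° (mod 360)
a = 32*cos(150°) = -27.7128
b = 32*sin(150°) = 16.0000

32 cis(150°) = -27.7128 + 16.0000i


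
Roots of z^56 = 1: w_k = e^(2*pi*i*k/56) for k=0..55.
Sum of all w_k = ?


The sum of all 56th roots of unity is 0.
Geometric series: (1 - w^56)/(1 - w) = (1-1)/(1-w) = 0 since w^56 = 1, w ≠ 1.
Alternatively: coefficient of z^55 in z^56 - 1 is 0.

0


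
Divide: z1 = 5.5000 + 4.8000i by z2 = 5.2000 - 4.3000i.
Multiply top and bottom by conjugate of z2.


Conjugate of z2 = 5.2000 + 4.3000i
Numerator: (5.5000 + 4.8000i)(5.2000 + 4.3000i) = 7.9600 + 48.6100i
Denominator: 5.2^2 + (-4.3)^2 = 45.53
Result = (7.9600 + 48.6100i)/45.53

0.1748 + 1.0676i


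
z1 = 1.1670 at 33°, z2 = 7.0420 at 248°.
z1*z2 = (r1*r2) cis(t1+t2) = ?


r = 1.1670 * 7.0420 = 8.2180
theta = 33° + 248° = 281° = 281° (mod 360)

8.2180 cis(281°)


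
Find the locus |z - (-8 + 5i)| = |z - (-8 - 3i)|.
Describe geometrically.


Equal distances means the locus is the perpendicular bisector of z1 and z2.
Midpoint = ((-8+(-8))/2, (5+(-3))/2) = (-8.0000, 1.0000)

Perpendicular bisector through (-8.0000, 1.0000)


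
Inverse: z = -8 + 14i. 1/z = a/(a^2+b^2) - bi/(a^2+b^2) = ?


|z|^2 = 64+196 = 260
1/z = (-8 - 14i)/260

1/z = -0.0308 - 0.0538i


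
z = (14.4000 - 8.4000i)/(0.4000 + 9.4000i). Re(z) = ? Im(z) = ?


Multiply by conjugate: (14.4000 - 8.4000i)(0.4000 - 9.4000i) / (0.4^2 + 9.4^2)
Numerator real = 14.4*0.4 - (8.4)*9.4 = -73.2
Numerator imag = -8.4*0.4 - 14.4*9.4 = -138.72
Denominator = 88.52
Re(z) = -73.2/88.52 = -0.8269
Im(z) = -138.72/88.52 = -1.5671

Re(z) = -0.8269, Im(z) = -1.5671


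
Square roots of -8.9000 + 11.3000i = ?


|z| = sqrt(79.21+127.69) = 14.3840
sqrt((|z|+a)/2) = sqrt((14.3840+(-8.9))/2) = sqrt(2.7420) = 1.6559
sqrt((|z|-a)/2) = sqrt((14.3840-(-8.9))/2) = sqrt(11.6420) = 3.4120

±(1.6559 + 3.4120i) i.e. 1.6559 + 3.4120i and -1.6559 - 3.4120i


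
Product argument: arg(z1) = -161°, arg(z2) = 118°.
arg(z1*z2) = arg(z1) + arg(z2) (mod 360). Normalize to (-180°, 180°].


arg(z1*z2) = -161° + 118° = -43°
Normalized to (-180°, 180°]: -43°

-43°


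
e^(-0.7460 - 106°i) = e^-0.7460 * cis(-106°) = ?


e^-0.7460 = 0.4743
cos(-106°) = -0.2756
sin(-106°) = -0.9613
Real = 0.4743*(-0.2756) = -0.1307
Imag = 0.4743*(-0.9613) = -0.4559

-0.1307 - 0.4559i


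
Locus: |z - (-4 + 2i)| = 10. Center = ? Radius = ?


|z - z0| = r is a circle with center z0 and radius r.
Center = (-4, 2), radius = 10

Circle with center (-4, 2) and radius 10


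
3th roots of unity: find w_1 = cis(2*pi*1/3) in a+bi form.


Angle = 360*1/3 = 120°
a = cos(120°) = -0.5000
b = sin(120°) = 0.8660

-0.5000 + 0.8660i


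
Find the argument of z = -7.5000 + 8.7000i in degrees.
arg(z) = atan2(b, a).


Re = -7.5, Im = 8.7
arg = atan2(8.7, -7.5) = 130.7636 degrees

arg(z) = 130.7636 degrees


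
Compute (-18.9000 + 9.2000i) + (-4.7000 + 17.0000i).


Real: -18.9 - 4.7 = -23.6
Imag: 9.2 + 17 = 26.2

-23.6000 + 26.2000i


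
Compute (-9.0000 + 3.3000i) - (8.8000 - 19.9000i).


Real: -9 - 8.8 = -17.8
Imag: 3.3 + 19.9 = 23.2

-17.8000 + 23.2000i


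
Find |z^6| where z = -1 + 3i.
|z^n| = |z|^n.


|z| = sqrt(1+9) = sqrt(10) = 3.1623
|z^6| = |z|^6 = (sqrt(10))^6 = 10^3 = 1000

|z^6| = 1000


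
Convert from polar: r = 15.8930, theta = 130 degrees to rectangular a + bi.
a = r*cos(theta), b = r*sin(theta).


a = 15.8930*cos(130°) = 15.8930*(-0.642788) = -10.2158
b = 15.8930*sin(130°) = 15.8930*0.76604 = 12.1747

-10.2158 + 12.1747i


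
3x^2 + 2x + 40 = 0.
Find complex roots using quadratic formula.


disc = 2^2 - 4*3*40 = 4 - 480 = -476
sqrt(|disc|) = sqrt(476) = 21.8174
Real part = -2/(2*3) = -0.3333
Imag part = 21.8174/(2*3) = 3.6362

-0.3333 ± 3.6362i


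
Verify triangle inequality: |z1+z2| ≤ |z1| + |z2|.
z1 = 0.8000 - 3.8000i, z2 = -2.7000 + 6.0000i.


|z1| = sqrt(0.8^2 + (-3.8)^2) = sqrt(15.08) = 3.8833
|z2| = sqrt((-2.7)^2 + 6^2) = sqrt(43.29) = 6.5795
z1+z2 = -1.9000 + 2.2000i
|z1+z2| = sqrt(8.45) = 2.9069
|z1|+|z2| = 3.8833 + 6.5795 = 10.4628

|z1+z2| = 2.9069 ≤ |z1|+|z2| = 10.4628 (verified)


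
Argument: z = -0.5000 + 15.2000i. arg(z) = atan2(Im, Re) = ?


Re = -0.5, Im = 15.2
arg = atan2(15.2, -0.5) = 91.8841 degrees

arg(z) = 91.8841 degrees


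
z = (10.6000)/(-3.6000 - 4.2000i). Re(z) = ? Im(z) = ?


Multiply by conjugate: (10.6000)(-3.6000 + 4.2000i) / ((-3.6)^2 + (-4.2)^2)
Numerator real = 10.6*(-3.6) + 0*(-4.2) = -38.16
Numerator imag = 0*(-3.6) - 10.6*(-4.2) = 44.52
Denominator = 30.6
Re(z) = -38.16/30.6 = -1.2471
Im(z) = 44.52/30.6 = 1.4549

Re(z) = -1.2471, Im(z) = 1.4549


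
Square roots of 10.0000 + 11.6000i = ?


|z| = sqrt(100+134.56) = 15.3154
sqrt((|z|+a)/2) = sqrt((15.3154+10)/2) = sqrt(12.6577) = 3.5578
sqrt((|z|-a)/2) = sqrt((15.3154-10)/2) = sqrt(2.6577) = 1.6302

±(3.5578 + 1.6302i) i.e. 3.5578 + 1.6302i and -3.5578 - 1.6302i


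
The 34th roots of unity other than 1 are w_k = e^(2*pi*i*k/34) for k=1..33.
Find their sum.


With w = e^(2*pi*i/34), all 34 of the 34th roots of unity w^0 = 1, w, ..., w^(33) sum to 0: 1 + w + ... + w^(33) = (1 - w^34)/(1 - w) = 0 since w^34 = 1, w ≠ 1.
Removing the root 1: w + w^2 + ... + w^(33) = 0 - 1 = -1

Sum = -1


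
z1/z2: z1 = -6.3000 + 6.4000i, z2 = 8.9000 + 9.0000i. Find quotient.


Conjugate of z2 = 8.9000 - 9.0000i
Numerator: (-6.3000 + 6.4000i)(8.9000 - 9.0000i) = 1.5300 + 113.6600i
Denominator: 8.9^2 + 9^2 = 160.21
Result = (1.5300 + 113.6600i)/160.21

0.0095 + 0.7094i


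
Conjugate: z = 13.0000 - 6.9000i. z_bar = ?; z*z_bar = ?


z_bar = 13.0000 + 6.9000i
z*z_bar = 13^2 + (-6.9)^2 = 169 + 47.61 = 216.61

z_bar = 13.0000 + 6.9000i, z*z_bar = 216.61


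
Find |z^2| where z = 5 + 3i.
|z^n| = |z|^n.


|z| = sqrt(25+9) = sqrt(34) = 5.8310
|z^2| = |z|^2 = (sqrt(34))^2 = 34

|z^2| = 34


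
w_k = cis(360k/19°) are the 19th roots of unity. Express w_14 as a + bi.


Angle = 360*14/19 = 265.2632°
a = cos(265.2632°) = -0.0826
b = sin(265.2632°) = -0.9966

-0.0826 - 0.9966i


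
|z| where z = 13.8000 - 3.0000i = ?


|z| = sqrt(13.8^2 + (-3)^2) = sqrt(190.44 + 9) = sqrt(199.44) = 14.1223

|z| = 14.1223


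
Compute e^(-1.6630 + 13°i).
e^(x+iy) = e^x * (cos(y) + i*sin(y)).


e^-1.6630 = 0.18957
cos(13°) = 0.9744
sin(13°) = 0.22495
Real = 0.18957*0.9744 = 0.1847
Imag = 0.18957*0.22495 = 0.0426

0.1847 + 0.0426i


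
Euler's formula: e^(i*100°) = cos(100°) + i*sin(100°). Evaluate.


cos(100°) = -0.1736
sin(100°) = 0.9848

e^(i*100°) = -0.1736 + 0.9848i


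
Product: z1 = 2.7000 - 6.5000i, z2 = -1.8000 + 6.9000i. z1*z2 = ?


Real = 2.7*(-1.8) - (-6.5)*6.9 = -4.86 - (-44.85) = 39.99
Imag = 2.7*6.9 - (1.8)*(-6.5) = 18.63 + 11.7 = 30.33

39.9900 + 30.3300i


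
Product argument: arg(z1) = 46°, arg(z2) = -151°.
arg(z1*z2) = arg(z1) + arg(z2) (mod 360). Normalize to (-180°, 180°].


arg(z1*z2) = 46° - 151° = -105°
Normalized to (-180°, 180°]: -105°

-105°


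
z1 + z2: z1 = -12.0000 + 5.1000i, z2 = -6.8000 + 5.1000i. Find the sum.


Real: -12 - 6.8 = -18.8
Imag: 5.1 + 5.1 = 10.2

-18.8000 + 10.2000i


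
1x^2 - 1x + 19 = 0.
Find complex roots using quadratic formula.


disc = (-1)^2 - 4*1*19 = 1 - 76 = -75
sqrt(|disc|) = sqrt(75) = 8.6603
Real part = 1/(2*1) = 0.5000
Imag part = 8.6603/(2*1) = 4.3301

0.5000 ± 4.3301i


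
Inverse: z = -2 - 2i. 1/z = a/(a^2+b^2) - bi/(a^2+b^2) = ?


|z|^2 = 4+4 = 8
1/z = (-2 + 2i)/8

1/z = -0.2500 + 0.2500i


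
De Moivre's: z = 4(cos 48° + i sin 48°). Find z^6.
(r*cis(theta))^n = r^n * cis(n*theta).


r^6 = 4^6 = 4096
n*theta = 6*48° = 288° = 288° (mod 360)
a = 4096*cos(288°) = 1265.7336
b = 4096*sin(288°) = -3895.5275

4096 cis(288°) = 1265.7336 - 3895.5275i


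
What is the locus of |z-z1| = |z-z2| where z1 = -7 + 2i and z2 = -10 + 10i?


Equal distances means the locus is the perpendicular bisector of z1 and z2.
Midpoint = ((-7+(-10))/2, (2+10)/2) = (-8.5000, 6.0000)

Perpendicular bisector through (-8.5000, 6.0000)


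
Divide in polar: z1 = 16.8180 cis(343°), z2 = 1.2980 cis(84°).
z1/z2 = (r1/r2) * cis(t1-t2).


r = 16.8180 / 1.2980 = 12.9569
theta = 343° - 84° = 259° = 259° (mod 360)

12.9569 cis(259°)


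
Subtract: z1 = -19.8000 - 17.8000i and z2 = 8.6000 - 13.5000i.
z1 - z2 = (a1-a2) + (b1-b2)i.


Real: -19.8 - 8.6 = -28.4
Imag: -17.8 + 13.5 = -4.3

-28.4000 - 4.3000i


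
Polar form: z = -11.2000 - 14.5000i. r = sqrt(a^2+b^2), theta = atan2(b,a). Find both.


r = sqrt(125.44+210.25) = sqrt(335.69) = 18.3218
theta = atan2(-14.5, -11.2) = -127.6830 degrees

r = 18.3218, theta = -127.6830 degrees


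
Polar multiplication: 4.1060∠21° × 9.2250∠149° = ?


r = 4.1060 * 9.2250 = 37.8778
theta = 21° + 149° = 170° = 170° (mod 360)

37.8778 cis(170°)


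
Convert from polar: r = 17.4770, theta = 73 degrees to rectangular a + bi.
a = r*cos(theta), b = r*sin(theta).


a = 17.4770*cos(73°) = 17.4770*0.29237 = 5.1098
b = 17.4770*sin(73°) = 17.4770*0.9563 = 16.7133

5.1098 + 16.7133i


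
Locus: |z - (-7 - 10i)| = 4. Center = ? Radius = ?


|z - z0| = r is a circle with center z0 and radius r.
Center = (-7, -10), radius = 4

Circle with center (-7, -10) and radius 4


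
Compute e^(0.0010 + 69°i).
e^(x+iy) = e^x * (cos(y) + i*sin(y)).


e^0.0010 = 1.0010
cos(69°) = 0.35837
sin(69°) = 0.9336
Real = 1.0010*0.35837 = 0.3587
Imag = 1.0010*0.9336 = 0.9345

0.3587 + 0.9345i


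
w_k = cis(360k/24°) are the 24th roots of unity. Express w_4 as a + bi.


Angle = 360*4/24 = 60°
a = cos(60°) = 0.5000
b = sin(60°) = 0.8660

0.5000 + 0.8660i


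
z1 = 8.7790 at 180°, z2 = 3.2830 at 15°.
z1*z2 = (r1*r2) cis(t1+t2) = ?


r = 8.7790 * 3.2830 = 28.8215
theta = 180° + 15° = 195° = 195° (mod 360)

28.8215 cis(195°)


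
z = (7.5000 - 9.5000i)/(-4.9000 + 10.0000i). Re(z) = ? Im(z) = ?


Multiply by conjugate: (7.5000 - 9.5000i)(-4.9000 - 10.0000i) / ((-4.9)^2 + 10^2)
Numerator real = 7.5*(-4.9) - (9.5)*10 = -131.75
Numerator imag = -9.5*(-4.9) - 7.5*10 = -28.45
Denominator = 124.01
Re(z) = -131.75/124.01 = -1.0624
Im(z) = -28.45/124.01 = -0.2294

Re(z) = -1.0624, Im(z) = -0.2294


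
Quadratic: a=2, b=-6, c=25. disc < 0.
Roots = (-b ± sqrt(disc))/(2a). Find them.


disc = (-6)^2 - 4*2*25 = 36 - 200 = -164
sqrt(|disc|) = sqrt(164) = 12.8062
Real part = 6/(2*2) = 1.5000
Imag part = 12.8062/(2*2) = 3.2016

1.5000 ± 3.2016i


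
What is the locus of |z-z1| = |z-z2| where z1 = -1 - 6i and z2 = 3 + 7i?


Equal distances means the locus is the perpendicular bisector of z1 and z2.
Midpoint = ((-1+3)/2, (-6+7)/2) = (1.0000, 0.5000)

Perpendicular bisector through (1.0000, 0.5000)


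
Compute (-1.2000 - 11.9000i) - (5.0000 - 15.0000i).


Real: -1.2 - 5 = -6.2
Imag: -11.9 + 15 = 3.1

-6.2000 + 3.1000i


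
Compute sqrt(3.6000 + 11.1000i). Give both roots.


|z| = sqrt(12.96+123.21) = 11.6692
sqrt((|z|+a)/2) = sqrt((11.6692+3.6)/2) = sqrt(7.6346) = 2.7631
sqrt((|z|-a)/2) = sqrt((11.6692-3.6)/2) = sqrt(4.0346) = 2.0086

±(2.7631 + 2.0086i) i.e. 2.7631 + 2.0086i and -2.7631 - 2.0086i


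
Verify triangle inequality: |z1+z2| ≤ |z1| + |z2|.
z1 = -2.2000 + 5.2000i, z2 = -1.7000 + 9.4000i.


|z1| = sqrt((-2.2)^2 + 5.2^2) = sqrt(31.88) = 5.6462
|z2| = sqrt((-1.7)^2 + 9.4^2) = sqrt(91.25) = 9.5525
z1+z2 = -3.9000 + 14.6000i
|z1+z2| = sqrt(228.37) = 15.1119
|z1|+|z2| = 5.6462 + 9.5525 = 15.1987

|z1+z2| = 15.1119 ≤ |z1|+|z2| = 15.1987 (verified)


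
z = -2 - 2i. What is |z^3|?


|z| = sqrt(4+4) = sqrt(8) = 2.8284
|z^3| = |z|^3 = (sqrt(8))^3 = 8*sqrt(8)

|z^3| = 8*sqrt(8) ≈ 22.6274


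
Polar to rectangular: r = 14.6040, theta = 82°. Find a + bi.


a = 14.6040*cos(82°) = 14.6040*0.139173 = 2.0325
b = 14.6040*sin(82°) = 14.6040*0.99027 = 14.4619

2.0325 + 14.4619i


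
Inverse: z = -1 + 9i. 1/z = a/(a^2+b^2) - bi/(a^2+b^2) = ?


|z|^2 = 1+81 = 82
1/z = (-1 - 9i)/82

1/z = -0.0122 - 0.1098i


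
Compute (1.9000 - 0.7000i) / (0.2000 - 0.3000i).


Conjugate of z2 = 0.2000 + 0.3000i
Numerator: (1.9000 - 0.7000i)(0.2000 + 0.3000i) = 0.5900 + 0.4300i
Denominator: 0.2^2 + (-0.3)^2 = 0.13
Result = (0.5900 + 0.4300i)/0.13

4.5385 + 3.3077i


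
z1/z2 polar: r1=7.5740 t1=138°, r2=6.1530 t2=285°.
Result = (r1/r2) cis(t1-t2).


r = 7.5740 / 6.1530 = 1.2309
theta = 138° - 285° = -147° = 213° (mod 360)

1.2309 cis(213°)


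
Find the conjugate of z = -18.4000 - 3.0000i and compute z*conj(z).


z_bar = -18.4000 + 3.0000i
z*z_bar = (-18.4)^2 + (-3)^2 = 338.56 + 9 = 347.56

z_bar = -18.4000 + 3.0000i, z*z_bar = 347.56


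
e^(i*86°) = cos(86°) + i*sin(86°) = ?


cos(86°) = 0.0698
sin(86°) = 0.9976

e^(i*86°) = 0.0698 + 0.9976i


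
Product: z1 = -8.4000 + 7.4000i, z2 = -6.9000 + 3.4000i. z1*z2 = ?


Real = -8.4*(-6.9) - 7.4*3.4 = 57.96 - 25.16 = 32.8
Imag = -8.4*3.4 - (6.9)*7.4 = -28.56 - (51.06) = -79.62

32.8000 - 79.6200i


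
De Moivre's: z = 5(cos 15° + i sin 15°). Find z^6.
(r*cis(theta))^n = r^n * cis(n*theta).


r^6 = 5^6 = 15625
n*theta = 6*15° = 90° = 90° (mod 360)
a = 15625*cos(90°) = 0
b = 15625*sin(90°) = 15625.0000

15625 cis(90°) = 0 + 15625.0000i


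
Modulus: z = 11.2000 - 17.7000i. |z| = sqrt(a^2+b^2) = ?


|z| = sqrt(11.2^2 + (-17.7)^2) = sqrt(125.44 + 313.29) = sqrt(438.73) = 20.9459

|z| = 20.9459


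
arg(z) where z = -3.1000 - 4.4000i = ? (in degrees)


Re = -3.1, Im = -4.4
arg = atan2(-4.4, -3.1) = -125.1664 degrees

arg(z) = -125.1664 degrees


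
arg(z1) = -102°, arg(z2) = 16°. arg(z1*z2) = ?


arg(z1*z2) = -102° + 16° = -86°
Normalized to (-180°, 180°]: -86°

-86°


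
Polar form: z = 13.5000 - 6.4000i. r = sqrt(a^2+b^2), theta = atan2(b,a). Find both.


r = sqrt(182.25+40.96) = sqrt(223.21) = 14.9402
theta = atan2(-6.4, 13.5) = -25.3644 degrees

r = 14.9402, theta = -25.3644 degrees


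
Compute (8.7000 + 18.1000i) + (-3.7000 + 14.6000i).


Real: 8.7 - 3.7 = 5
Imag: 18.1 + 14.6 = 32.7

5.0000 + 32.7000i


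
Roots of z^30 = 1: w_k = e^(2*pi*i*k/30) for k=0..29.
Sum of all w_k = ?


The sum of all 30th roots of unity is 0.
Geometric series: (1 - w^30)/(1 - w) = (1-1)/(1-w) = 0 since w^30 = 1, w ≠ 1.
Alternatively: coefficient of z^29 in z^30 - 1 is 0.

0


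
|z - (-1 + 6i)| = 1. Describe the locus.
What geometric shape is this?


|z - z0| = r is a circle with center z0 and radius r.
Center = (-1, 6), radius = 1

Circle with center (-1, 6) and radius 1


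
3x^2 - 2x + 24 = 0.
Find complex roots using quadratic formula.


disc = (-2)^2 - 4*3*24 = 4 - 288 = -284
sqrt(|disc|) = sqrt(284) = 16.8523
Real part = 2/(2*3) = 0.3333
Imag part = 16.8523/(2*3) = 2.8087

0.3333 ± 2.8087i


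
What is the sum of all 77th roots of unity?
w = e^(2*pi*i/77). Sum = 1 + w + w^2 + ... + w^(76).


The sum of all 77th roots of unity is 0.
Geometric series: (1 - w^77)/(1 - w) = (1-1)/(1-w) = 0 since w^77 = 1, w ≠ 1.
Alternatively: coefficient of z^76 in z^77 - 1 is 0.

0


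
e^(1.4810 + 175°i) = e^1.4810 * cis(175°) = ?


e^1.4810 = 4.3973
cos(175°) = -0.9962
sin(175°) = 0.08716
Real = 4.3973*(-0.9962) = -4.3806
Imag = 4.3973*0.08716 = 0.3833

-4.3806 + 0.3833i


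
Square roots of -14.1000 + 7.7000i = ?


|z| = sqrt(198.81+59.29) = 16.0655
sqrt((|z|+a)/2) = sqrt((16.0655+(-14.1))/2) = sqrt(0.9827) = 0.9913
sqrt((|z|-a)/2) = sqrt((16.0655-(-14.1))/2) = sqrt(15.0827) = 3.8837

±(0.9913 + 3.8837i) i.e. 0.9913 + 3.8837i and -0.9913 - 3.8837i


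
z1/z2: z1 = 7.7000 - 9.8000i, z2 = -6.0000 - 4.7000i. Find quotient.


Conjugate of z2 = -6.0000 + 4.7000i
Numerator: (7.7000 - 9.8000i)(-6.0000 + 4.7000i) = -0.1400 + 94.9900i
Denominator: (-6)^2 + (-4.7)^2 = 58.09
Result = (-0.1400 + 94.9900i)/58.09

-0.0024 + 1.6352i


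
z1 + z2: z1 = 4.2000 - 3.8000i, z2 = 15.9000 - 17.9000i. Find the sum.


Real: 4.2 + 15.9 = 20.1
Imag: -3.8 - 17.9 = -21.7

20.1000 - 21.7000i


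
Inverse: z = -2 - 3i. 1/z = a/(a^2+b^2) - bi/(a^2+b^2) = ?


|z|^2 = 4+9 = 13
1/z = (-2 + 3i)/13

1/z = -0.1538 + 0.2308i


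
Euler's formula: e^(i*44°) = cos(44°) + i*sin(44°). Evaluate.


cos(44°) = 0.7193
sin(44°) = 0.6947

e^(i*44°) = 0.7193 + 0.6947i


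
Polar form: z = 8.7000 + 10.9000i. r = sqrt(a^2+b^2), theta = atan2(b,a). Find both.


r = sqrt(75.69+118.81) = sqrt(194.5) = 13.9463
theta = atan2(10.9, 8.7) = 51.4044 degrees

r = 13.9463, theta = 51.4044 degrees


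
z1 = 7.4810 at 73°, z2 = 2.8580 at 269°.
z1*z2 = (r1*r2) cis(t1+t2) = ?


r = 7.4810 * 2.8580 = 21.3807
theta = 73° + 269° = 342° = 342° (mod 360)

21.3807 cis(342°)


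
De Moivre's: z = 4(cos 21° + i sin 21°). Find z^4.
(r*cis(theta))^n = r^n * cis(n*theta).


r^4 = 4^4 = 256
n*theta = 4*21° = 84° = 84° (mod 360)
a = 256*cos(84°) = 26.7593
b = 256*sin(84°) = 254.5976

256 cis(84°) = 26.7593 + 254.5976i


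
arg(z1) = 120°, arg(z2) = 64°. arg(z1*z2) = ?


arg(z1*z2) = 120° + 64° = 184°
Normalized to (-180°, 180°]: -176°

-176°


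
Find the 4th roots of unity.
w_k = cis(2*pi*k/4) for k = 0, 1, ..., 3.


The 4th roots of unity are cis(360k/4°) for k=0..3
Angle step = 360/4 = 90°
Primitive root: cis(90°)
Primitive root = 0 + 1.0000i

4 roots at angles: 0°, 90°, 180°, 270°


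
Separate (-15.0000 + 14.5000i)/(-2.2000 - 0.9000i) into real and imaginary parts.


Multiply by conjugate: (-15.0000 + 14.5000i)(-2.2000 + 0.9000i) / ((-2.2)^2 + (-0.9)^2)
Numerator real = -15*(-2.2) + 14.5*(-0.9) = 19.95
Numerator imag = 14.5*(-2.2) - (-15)*(-0.9) = -45.4
Denominator = 5.65
Re(z) = 19.95/5.65 = 3.5310
Im(z) = -45.4/5.65 = -8.0354

Re(z) = 3.5310, Im(z) = -8.0354


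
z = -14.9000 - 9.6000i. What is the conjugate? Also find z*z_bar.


z_bar = -14.9000 + 9.6000i
z*z_bar = (-14.9)^2 + (-9.6)^2 = 222.01 + 92.16 = 314.17

z_bar = -14.9000 + 9.6000i, z*z_bar = 314.17


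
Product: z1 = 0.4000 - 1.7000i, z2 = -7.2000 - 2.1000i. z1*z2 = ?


Real = 0.4*(-7.2) - (-1.7)*(-2.1) = -2.88 - 3.57 = -6.45
Imag = 0.4*(-2.1) - (7.2)*(-1.7) = -0.84 + 12.24 = 11.4

-6.4500 + 11.4000i


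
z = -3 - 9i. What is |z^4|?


|z| = sqrt(9+81) = sqrt(90) = 9.4868
|z^4| = |z|^4 = (sqrt(90))^4 = 90^2 = 8100

|z^4| = 8100


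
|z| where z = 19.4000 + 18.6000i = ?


|z| = sqrt(19.4^2 + 18.6^2) = sqrt(376.36 + 345.96) = sqrt(722.32) = 26.8760

|z| = 26.8760


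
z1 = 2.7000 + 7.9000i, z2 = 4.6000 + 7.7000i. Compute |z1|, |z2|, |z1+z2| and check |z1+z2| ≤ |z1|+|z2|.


|z1| = sqrt(2.7^2 + 7.9^2) = sqrt(69.7) = 8.3487
|z2| = sqrt(4.6^2 + 7.7^2) = sqrt(80.45) = 8.9694
z1+z2 = 7.3000 + 15.6000i
|z1+z2| = sqrt(296.65) = 17.2235
|z1|+|z2| = 8.3487 + 8.9694 = 17.3181

|z1+z2| = 17.2235 ≤ |z1|+|z2| = 17.3181 (verified)


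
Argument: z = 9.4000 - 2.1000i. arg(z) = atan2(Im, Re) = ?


Re = 9.4, Im = -2.1
arg = atan2(-2.1, 9.4) = -12.5933 degrees

arg(z) = -12.5933 degrees


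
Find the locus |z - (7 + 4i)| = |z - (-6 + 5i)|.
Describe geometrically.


Equal distances means the locus is the perpendicular bisector of z1 and z2.
Midpoint = ((7+(-6))/2, (4+5)/2) = (0.5000, 4.5000)

Perpendicular bisector through (0.5000, 4.5000)


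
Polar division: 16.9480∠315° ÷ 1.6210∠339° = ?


r = 16.9480 / 1.6210 = 10.4553
theta = 315° - 339° = -24° = 336° (mod 360)

10.4553 cis(336°)


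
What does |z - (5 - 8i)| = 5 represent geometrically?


|z - z0| = r is a circle with center z0 and radius r.
Center = (5, -8), radius = 5

Circle with center (5, -8) and radius 5


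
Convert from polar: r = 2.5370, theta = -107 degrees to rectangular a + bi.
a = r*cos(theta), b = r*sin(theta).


a = 2.5370*cos(-107°) = 2.5370*(-0.29237) = -0.7417
b = 2.5370*sin(-107°) = 2.5370*(-0.9563) = -2.4261

-0.7417 - 2.4261i


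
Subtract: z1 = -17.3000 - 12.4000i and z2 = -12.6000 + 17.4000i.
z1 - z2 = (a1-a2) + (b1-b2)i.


Real: -17.3 + 12.6 = -4.7
Imag: -12.4 - 17.4 = -29.8

-4.7000 - 29.8000i


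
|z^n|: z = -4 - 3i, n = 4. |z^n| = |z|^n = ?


|z| = sqrt(16+9) = sqrt(25) = 5
|z^4| = |z|^4 = 5^4 = 625

|z^4| = 625


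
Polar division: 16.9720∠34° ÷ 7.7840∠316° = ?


r = 16.9720 / 7.7840 = 2.1804
theta = 34° - 316° = -282° = 78° (mod 360)

2.1804 cis(78°)


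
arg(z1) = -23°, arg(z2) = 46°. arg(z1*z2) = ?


arg(z1*z2) = -23° + 46° = 23°
Normalized to (-180°, 180°]: 23°

23°


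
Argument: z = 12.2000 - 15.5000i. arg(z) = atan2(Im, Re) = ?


Re = 12.2, Im = -15.5
arg = atan2(-15.5, 12.2) = -51.7938 degrees

arg(z) = -51.7938 degrees


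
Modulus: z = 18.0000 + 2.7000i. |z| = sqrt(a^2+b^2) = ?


|z| = sqrt(18^2 + 2.7^2) = sqrt(324 + 7.29) = sqrt(331.29) = 18.2014

|z| = 18.2014


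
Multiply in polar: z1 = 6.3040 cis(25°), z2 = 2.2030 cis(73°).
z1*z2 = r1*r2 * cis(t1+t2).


r = 6.3040 * 2.2030 = 13.8877
theta = 25° + 73° = 98° = 98° (mod 360)

13.8877 cis(98°)


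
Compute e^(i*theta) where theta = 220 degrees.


cos(220°) = -0.7660
sin(220°) = -0.6428

e^(i*220°) = -0.7660 - 0.6428i


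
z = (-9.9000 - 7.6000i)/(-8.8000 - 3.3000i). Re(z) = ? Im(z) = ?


Multiply by conjugate: (-9.9000 - 7.6000i)(-8.8000 + 3.3000i) / ((-8.8)^2 + (-3.3)^2)
Numerator real = -9.9*(-8.8) - (7.6)*(-3.3) = 112.2
Numerator imag = -7.6*(-8.8) - (-9.9)*(-3.3) = 34.21
Denominator = 88.33
Re(z) = 112.2/88.33 = 1.2702
Im(z) = 34.21/88.33 = 0.3873

Re(z) = 1.2702, Im(z) = 0.3873


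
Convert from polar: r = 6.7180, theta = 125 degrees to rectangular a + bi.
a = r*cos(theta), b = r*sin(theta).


a = 6.7180*cos(125°) = 6.7180*(-0.57358) = -3.8533
b = 6.7180*sin(125°) = 6.7180*0.819152 = 5.5031

-3.8533 + 5.5031i


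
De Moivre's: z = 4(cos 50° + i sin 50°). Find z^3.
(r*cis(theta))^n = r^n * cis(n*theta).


r^3 = 4^3 = 64
n*theta = 3*50° = 150° = 150° (mod 360)
a = 64*cos(150°) = -55.4256
b = 64*sin(150°) = 32.0000

64 cis(150°) = -55.4256 + 32.0000i


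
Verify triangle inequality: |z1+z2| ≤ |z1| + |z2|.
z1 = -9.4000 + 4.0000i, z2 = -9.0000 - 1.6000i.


|z1| = sqrt((-9.4)^2 + 4^2) = sqrt(104.36) = 10.2157
|z2| = sqrt((-9)^2 + (-1.6)^2) = sqrt(83.56) = 9.1411
z1+z2 = -18.4000 + 2.4000i
|z1+z2| = sqrt(344.32) = 18.5559
|z1|+|z2| = 10.2157 + 9.1411 = 19.3568

|z1+z2| = 18.5559 ≤ |z1|+|z2| = 19.3568 (verified)


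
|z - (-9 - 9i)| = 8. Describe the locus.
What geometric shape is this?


|z - z0| = r is a circle with center z0 and radius r.
Center = (-9, -9), radius = 8

Circle with center (-9, -9) and radius 8


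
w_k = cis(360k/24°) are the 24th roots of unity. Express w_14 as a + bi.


Angle = 360*14/24 = 210°
a = cos(210°) = -0.8660
b = sin(210°) = -0.5000

-0.8660 - 0.5000i


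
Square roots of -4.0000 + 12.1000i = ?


|z| = sqrt(16+146.41) = 12.7440
sqrt((|z|+a)/2) = sqrt((12.7440+(-4))/2) = sqrt(4.3720) = 2.0909
sqrt((|z|-a)/2) = sqrt((12.7440-(-4))/2) = sqrt(8.3720) = 2.8934

±(2.0909 + 2.8934i) i.e. 2.0909 + 2.8934i and -2.0909 - 2.8934i


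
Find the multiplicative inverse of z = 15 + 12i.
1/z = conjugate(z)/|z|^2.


|z|^2 = 225+144 = 369
1/z = (15 - 12i)/369

1/z = 0.0407 - 0.0325i


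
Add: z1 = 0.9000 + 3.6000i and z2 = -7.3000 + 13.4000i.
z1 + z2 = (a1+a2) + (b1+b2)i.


Real: 0.9 - 7.3 = -6.4
Imag: 3.6 + 13.4 = 17

-6.4000 + 17.0000i


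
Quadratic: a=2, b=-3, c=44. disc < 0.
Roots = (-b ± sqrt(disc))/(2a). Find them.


disc = (-3)^2 - 4*2*44 = 9 - 352 = -343
sqrt(|disc|) = sqrt(343) = 18.5203
Real part = 3/(2*2) = 0.7500
Imag part = 18.5203/(2*2) = 4.6301

0.7500 ± 4.6301i


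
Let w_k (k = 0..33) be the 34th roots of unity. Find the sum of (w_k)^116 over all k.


The roots are w_k = w^k with w = e^(2*pi*i/34), and (w^k)^116 = (w^116)^k.
So S = 1 + u + u^2 + ... + u^(33) with u = w^116.
116 = 3*34 + 14, so 116 is not a multiple of 34: u = (w^34)^3 * w^14 = w^14 ≠ 1 (w is a primitive 34th root), while u^34 = (w^34)^116 = 1.
Geometric series: S = (1 - u^34)/(1 - u) = (1 - 1)/(1 - u) = 0

S = 0


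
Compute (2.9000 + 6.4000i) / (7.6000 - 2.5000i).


Conjugate of z2 = 7.6000 + 2.5000i
Numerator: (2.9000 + 6.4000i)(7.6000 + 2.5000i) = 6.0400 + 55.8900i
Denominator: 7.6^2 + (-2.5)^2 = 64.01
Result = (6.0400 + 55.8900i)/64.01

0.0944 + 0.8731i


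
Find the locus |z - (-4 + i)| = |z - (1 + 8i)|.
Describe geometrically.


Equal distances means the locus is the perpendicular bisector of z1 and z2.
Midpoint = ((-4+1)/2, (1+8)/2) = (-1.5000, 4.5000)

Perpendicular bisector through (-1.5000, 4.5000)


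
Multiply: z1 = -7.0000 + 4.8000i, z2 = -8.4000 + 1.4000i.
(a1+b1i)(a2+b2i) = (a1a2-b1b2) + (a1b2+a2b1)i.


Real = -7*(-8.4) - 4.8*1.4 = 58.8 - 6.72 = 52.08
Imag = -7*1.4 - (8.4)*4.8 = -9.8 - (40.32) = -50.12

52.0800 - 50.1200i


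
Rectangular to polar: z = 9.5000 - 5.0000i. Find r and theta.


r = sqrt(90.25+25) = sqrt(115.25) = 10.7355
theta = atan2(-5, 9.5) = -27.7585 degrees

r = 10.7355, theta = -27.7585 degrees


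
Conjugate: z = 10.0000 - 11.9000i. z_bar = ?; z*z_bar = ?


z_bar = 10.0000 + 11.9000i
z*z_bar = 10^2 + (-11.9)^2 = 100 + 141.61 = 241.61

z_bar = 10.0000 + 11.9000i, z*z_bar = 241.61


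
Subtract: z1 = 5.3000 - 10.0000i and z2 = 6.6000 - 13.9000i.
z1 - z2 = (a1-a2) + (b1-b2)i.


Real: 5.3 - 6.6 = -1.3
Imag: -10 + 13.9 = 3.9

-1.3000 + 3.9000i


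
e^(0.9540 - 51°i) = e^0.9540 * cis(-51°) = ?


e^0.9540 = 2.5961
cos(-51°) = 0.62932
sin(-51°) = -0.777146
Real = 2.5961*0.62932 = 1.6338
Imag = 2.5961*(-0.777146) = -2.0175

1.6338 - 2.0175i


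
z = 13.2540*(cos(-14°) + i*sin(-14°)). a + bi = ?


a = 13.2540*cos(-14°) = 13.2540*0.970296 = 12.8603
b = 13.2540*sin(-14°) = 13.2540*(-0.24192) = -3.2064

12.8603 - 3.2064i


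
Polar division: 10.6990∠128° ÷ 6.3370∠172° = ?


r = 10.6990 / 6.3370 = 1.6883
theta = 128° - 172° = -44° = 316° (mod 360)

1.6883 cis(316°)


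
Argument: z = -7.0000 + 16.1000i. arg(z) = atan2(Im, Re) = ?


Re = -7, Im = 16.1
arg = atan2(16.1, -7) = 113.4986 degrees

arg(z) = 113.4986 degrees


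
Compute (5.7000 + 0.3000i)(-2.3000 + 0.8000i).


Real = 5.7*(-2.3) - 0.3*0.8 = -13.11 - 0.24 = -13.35
Imag = 5.7*0.8 - (2.3)*0.3 = 4.56 - (0.69) = 3.87

-13.3500 + 3.8700i


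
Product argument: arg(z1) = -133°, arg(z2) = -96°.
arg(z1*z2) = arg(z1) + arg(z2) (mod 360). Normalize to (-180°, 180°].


arg(z1*z2) = -133° - 96° = -229°
Normalized to (-180°, 180°]: 131°

131°


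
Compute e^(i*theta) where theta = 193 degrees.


cos(193°) = -0.9744
sin(193°) = -0.2250

e^(i*193°) = -0.9744 - 0.2250i


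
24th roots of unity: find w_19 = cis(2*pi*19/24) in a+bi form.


Angle = 360*19/24 = 285°
a = cos(285°) = 0.2588
b = sin(285°) = -0.9659

0.2588 - 0.9659i


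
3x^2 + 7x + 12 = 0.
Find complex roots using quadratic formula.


disc = 7^2 - 4*3*12 = 49 - 144 = -95
sqrt(|disc|) = sqrt(95) = 9.7468
Real part = -7/(2*3) = -1.1667
Imag part = 9.7468/(2*3) = 1.6245

-1.1667 ± 1.6245i


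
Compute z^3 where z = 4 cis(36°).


r^3 = 4^3 = 64
n*theta = 3*36° = 108° = 108° (mod 360)
a = 64*cos(108°) = -19.7771
b = 64*sin(108°) = 60.8676

64 cis(108°) = -19.7771 + 60.8676i
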